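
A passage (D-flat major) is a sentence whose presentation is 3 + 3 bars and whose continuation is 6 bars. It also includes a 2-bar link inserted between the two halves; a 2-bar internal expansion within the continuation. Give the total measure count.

16 measures

Basic sentence: 3 + 3 + 6 = 12 bars.
12 (basic form) + 2 (link) + 2 (internal expansion) = 16.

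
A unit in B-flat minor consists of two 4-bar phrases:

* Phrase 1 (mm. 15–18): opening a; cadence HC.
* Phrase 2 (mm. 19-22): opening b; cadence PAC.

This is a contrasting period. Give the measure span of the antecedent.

The phrase ending with the weaker cadence (half cadence) is the antecedent; the one ending more conclusively (perfect authentic cadence) is the consequent. The antecedent is measures 15–18.

measures 15–18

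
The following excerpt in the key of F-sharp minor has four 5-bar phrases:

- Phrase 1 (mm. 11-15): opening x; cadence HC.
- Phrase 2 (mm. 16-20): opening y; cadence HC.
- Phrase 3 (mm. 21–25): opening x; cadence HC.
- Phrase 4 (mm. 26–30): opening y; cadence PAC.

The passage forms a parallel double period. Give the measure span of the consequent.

measures 21–30

In a double period the four phrases pair into a large antecedent (phrases 1–2, ending half cadence) and a large consequent (phrases 3–4, ending perfect authentic cadence). The consequent spans mm. 21–30.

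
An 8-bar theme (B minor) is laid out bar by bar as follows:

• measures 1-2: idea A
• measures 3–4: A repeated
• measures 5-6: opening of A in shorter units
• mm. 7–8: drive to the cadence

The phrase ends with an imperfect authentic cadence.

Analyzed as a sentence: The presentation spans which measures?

measures 1–4

The presentation of a sentence is the basic idea (mm. 1–2) plus its repetition (mm. 3-4); the presentation is therefore mm. 1-4.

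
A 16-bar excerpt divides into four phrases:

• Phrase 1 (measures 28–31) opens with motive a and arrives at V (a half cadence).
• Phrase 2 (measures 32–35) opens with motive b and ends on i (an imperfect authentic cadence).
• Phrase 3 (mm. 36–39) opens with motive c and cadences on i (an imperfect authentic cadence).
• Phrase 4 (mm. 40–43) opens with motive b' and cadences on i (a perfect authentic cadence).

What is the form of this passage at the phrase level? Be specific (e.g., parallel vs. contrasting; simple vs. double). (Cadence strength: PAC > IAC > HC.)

contrasting double period

Four phrases in two halves: the first half (mm. 28–35) ends with an imperfect authentic cadence, the second (mm. 36–43) with a perfect authentic cadence — a large antecedent–consequent pair, i.e. a double period.
Phrase 3 begins with different material from phrase 1, making it contrasting.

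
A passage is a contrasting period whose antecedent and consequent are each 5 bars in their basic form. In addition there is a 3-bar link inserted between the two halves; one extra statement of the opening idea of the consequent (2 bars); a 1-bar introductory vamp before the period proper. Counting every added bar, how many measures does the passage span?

16 measures

Basic contrasting period: 5 + 5 = 10 bars.
10 (basic form) + 3 (link) + 2 (extra statement) + 1 (introduction) = 16.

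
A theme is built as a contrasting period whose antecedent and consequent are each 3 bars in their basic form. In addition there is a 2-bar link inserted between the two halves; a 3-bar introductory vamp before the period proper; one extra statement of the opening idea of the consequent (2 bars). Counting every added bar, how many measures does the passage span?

13 measures

Basic contrasting period: 3 + 3 = 6 bars.
6 (basic form) + 2 (link) + 3 (introduction) + 2 (extra statement) = 13.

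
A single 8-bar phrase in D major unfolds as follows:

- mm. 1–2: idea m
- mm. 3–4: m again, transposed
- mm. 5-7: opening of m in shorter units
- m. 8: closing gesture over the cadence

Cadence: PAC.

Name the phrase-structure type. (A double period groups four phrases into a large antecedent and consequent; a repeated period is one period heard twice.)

sentence

Basic idea (mm. 1–2) + its repetition (mm. 3-4) form the presentation; fragmentation and cadence (measures 5–8) form the continuation — the 8-bar whole is a sentence.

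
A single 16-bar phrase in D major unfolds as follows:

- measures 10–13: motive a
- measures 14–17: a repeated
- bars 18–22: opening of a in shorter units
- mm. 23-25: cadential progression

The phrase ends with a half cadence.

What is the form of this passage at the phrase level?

Basic idea (mm. 10-13) + its repetition (measures 14-17) form the presentation; fragmentation and cadence (mm. 18-25) form the continuation — the 16-bar whole is a sentence.

sentence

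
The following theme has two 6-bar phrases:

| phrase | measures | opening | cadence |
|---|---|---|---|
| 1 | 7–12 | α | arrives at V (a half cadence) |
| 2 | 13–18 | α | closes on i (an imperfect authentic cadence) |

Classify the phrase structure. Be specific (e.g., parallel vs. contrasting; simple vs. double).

Phrase 1 ends with a half cadence (weaker) and phrase 2 with an imperfect authentic cadence (stronger): antecedent + consequent = a period.
The two phrases open with the same material (α / α), so the period is parallel.

parallel period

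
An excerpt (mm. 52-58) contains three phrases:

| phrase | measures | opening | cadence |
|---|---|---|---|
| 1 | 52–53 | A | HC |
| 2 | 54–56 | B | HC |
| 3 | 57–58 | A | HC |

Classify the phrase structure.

phrase group

The final phrase closes with a half cadence, which is not stronger than the preceding half cadence; the 3 phrases lack an overall antecedent–consequent design and so form a phrase group.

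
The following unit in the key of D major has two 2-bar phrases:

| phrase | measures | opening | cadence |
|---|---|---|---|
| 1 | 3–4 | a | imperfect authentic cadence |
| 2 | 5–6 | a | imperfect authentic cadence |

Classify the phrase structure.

repeated phrase

Both phrases have the same opening (a) and the same cadence (imperfect authentic cadence): the second is a restatement, not a consequent, so this is a repeated phrase rather than a period.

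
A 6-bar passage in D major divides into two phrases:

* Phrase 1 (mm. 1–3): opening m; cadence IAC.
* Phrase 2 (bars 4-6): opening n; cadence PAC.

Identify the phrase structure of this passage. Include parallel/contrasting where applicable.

Phrase 1 ends with an imperfect authentic cadence (weaker) and phrase 2 with a perfect authentic cadence (stronger): antecedent + consequent = a period.
The two phrases open with different material (m / n), so the period is contrasting.

contrasting period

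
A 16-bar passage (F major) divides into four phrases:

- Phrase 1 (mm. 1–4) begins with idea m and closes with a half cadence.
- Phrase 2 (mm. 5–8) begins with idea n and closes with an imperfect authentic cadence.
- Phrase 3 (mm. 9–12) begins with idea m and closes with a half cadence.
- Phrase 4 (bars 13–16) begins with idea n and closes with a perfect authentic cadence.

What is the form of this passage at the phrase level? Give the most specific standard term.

parallel double period

Four phrases in two halves: the first half (measures 1–8) ends with an imperfect authentic cadence, the second (bars 9-16) with a perfect authentic cadence — a large antecedent–consequent pair, i.e. a double period.
Phrase 3 begins with the same material as phrase 1, making it parallel.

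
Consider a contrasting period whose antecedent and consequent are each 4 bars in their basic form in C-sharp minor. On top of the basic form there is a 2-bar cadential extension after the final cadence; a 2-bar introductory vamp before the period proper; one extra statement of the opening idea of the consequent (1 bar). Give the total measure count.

Basic contrasting period: 4 + 4 = 8 bars.
8 (basic form) + 2 (cadential extension) + 2 (introduction) + 1 (extra statement) = 13.

13 measures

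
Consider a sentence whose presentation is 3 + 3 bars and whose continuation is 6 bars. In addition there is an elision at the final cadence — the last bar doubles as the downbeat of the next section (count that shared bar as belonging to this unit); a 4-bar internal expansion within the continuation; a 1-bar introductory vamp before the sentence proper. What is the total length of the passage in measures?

17 measures

Basic sentence: 3 + 3 + 6 = 12 bars.
12 (basic form) + 4 (internal expansion) + 1 (introduction) = 17.
The elision shares a bar with the next section but does not change this unit's count.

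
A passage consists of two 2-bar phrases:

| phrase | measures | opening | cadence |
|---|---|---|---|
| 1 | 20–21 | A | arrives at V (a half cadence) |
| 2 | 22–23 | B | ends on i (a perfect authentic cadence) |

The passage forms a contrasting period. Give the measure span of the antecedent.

measures 20–21

The phrase ending with the weaker cadence (half cadence) is the antecedent; the one ending more conclusively (perfect authentic cadence) is the consequent. The antecedent is measures 20–21.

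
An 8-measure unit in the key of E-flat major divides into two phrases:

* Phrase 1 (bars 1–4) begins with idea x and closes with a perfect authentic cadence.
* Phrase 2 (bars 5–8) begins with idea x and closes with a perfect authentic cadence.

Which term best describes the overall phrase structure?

Both phrases have the same opening (x) and the same cadence (perfect authentic cadence): the second is a restatement, not a consequent, so this is a repeated phrase rather than a period.

repeated phrase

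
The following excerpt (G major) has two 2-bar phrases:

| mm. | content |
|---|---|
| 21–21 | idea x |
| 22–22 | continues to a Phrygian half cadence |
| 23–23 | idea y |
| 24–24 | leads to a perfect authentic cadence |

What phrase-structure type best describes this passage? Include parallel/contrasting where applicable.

contrasting period

Phrase 1 ends with a Phrygian half cadence (weaker) and phrase 2 with a perfect authentic cadence (stronger): antecedent + consequent = a period.
The two phrases open with different material (x / y), so the period is contrasting.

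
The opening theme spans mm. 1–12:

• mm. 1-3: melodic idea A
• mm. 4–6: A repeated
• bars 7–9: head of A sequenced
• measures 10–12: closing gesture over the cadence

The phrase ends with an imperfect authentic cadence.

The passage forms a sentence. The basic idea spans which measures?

measures 1–3

The presentation of a sentence is the basic idea (bars 1–3) plus its repetition (bars 4–6); the basic idea is therefore mm. 1-3.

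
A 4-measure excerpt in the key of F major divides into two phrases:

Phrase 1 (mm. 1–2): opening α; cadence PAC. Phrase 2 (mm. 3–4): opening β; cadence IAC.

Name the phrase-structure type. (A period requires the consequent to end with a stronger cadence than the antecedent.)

The second phrase closes with an imperfect authentic cadence, which is not stronger than the first phrase's perfect authentic cadence; without a weak→strong cadential pair there is no antecedent–consequent relationship, so this is a phrase group rather than a period.

phrase group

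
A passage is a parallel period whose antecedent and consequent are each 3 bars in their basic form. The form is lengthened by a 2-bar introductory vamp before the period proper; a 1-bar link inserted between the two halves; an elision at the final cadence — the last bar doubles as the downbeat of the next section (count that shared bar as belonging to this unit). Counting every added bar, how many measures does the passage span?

Basic parallel period: 3 + 3 = 6 bars.
6 (basic form) + 2 (introduction) + 1 (link) = 9.
The elision shares a bar with the next section but does not change this unit's count.

9 measures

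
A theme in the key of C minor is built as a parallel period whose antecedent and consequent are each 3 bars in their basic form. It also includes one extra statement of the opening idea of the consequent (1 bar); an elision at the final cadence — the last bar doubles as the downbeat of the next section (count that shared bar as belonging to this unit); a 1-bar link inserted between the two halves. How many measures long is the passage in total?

Basic parallel period: 3 + 3 = 6 bars.
6 (basic form) + 1 (extra statement) + 1 (link) = 8.
The elision shares a bar with the next section but does not change this unit's count.

8 measures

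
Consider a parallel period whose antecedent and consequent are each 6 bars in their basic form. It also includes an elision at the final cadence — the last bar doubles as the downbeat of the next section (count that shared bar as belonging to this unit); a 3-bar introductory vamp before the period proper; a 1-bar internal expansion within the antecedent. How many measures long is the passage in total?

Basic parallel period: 6 + 6 = 12 bars.
12 (basic form) + 3 (introduction) + 1 (internal expansion) = 16.
The elision shares a bar with the next section but does not change this unit's count.

16 measures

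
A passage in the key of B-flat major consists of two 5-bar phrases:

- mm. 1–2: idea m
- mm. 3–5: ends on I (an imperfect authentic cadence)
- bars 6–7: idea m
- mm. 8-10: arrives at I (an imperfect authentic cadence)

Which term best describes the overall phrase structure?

repeated phrase

Both phrases have the same opening (m) and the same cadence (imperfect authentic cadence): the second is a restatement, not a consequent, so this is a repeated phrase rather than a period.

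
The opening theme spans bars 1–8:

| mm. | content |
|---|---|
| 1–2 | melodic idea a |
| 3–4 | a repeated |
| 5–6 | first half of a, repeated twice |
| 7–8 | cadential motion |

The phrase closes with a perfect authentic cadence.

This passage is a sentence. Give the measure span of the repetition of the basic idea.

The presentation of a sentence is the basic idea (bars 1-2) plus its repetition (measures 3-4); the repetition of the basic idea is therefore mm. 3–4.

measures 3–4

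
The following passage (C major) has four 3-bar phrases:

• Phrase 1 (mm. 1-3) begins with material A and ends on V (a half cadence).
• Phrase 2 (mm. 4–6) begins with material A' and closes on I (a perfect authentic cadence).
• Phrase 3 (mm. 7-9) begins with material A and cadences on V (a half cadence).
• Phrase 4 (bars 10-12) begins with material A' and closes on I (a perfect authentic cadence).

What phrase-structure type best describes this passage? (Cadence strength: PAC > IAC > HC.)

The cadence pattern HC–PAC–HC–PAC is weak–strong twice, and phrases 3–4 restate phrases 1–2: a period heard twice, not a double period (which would end weakly at phrase 2).

repeated period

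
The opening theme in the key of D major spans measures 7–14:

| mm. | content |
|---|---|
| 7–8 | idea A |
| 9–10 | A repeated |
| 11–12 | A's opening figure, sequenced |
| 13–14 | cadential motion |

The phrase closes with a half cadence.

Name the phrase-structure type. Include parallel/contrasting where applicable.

Basic idea (measures 7-8) + its repetition (measures 9-10) form the presentation; fragmentation and cadence (measures 11–14) form the continuation — the 8-bar whole is a sentence.

sentence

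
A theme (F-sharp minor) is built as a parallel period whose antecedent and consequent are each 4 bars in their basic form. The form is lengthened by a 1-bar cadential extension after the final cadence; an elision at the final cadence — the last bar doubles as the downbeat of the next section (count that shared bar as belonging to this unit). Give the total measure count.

Basic parallel period: 4 + 4 = 8 bars.
8 (basic form) + 1 (cadential extension) = 9.
The elision shares a bar with the next section but does not change this unit's count.

9 measures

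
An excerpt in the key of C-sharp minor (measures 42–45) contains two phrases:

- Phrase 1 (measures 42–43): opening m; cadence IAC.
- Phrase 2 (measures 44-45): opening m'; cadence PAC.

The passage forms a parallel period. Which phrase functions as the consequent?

phrase 2

The phrase ending with the weaker cadence (imperfect authentic cadence) is the antecedent; the one ending more conclusively (perfect authentic cadence) is the consequent. The consequent is phrase 2.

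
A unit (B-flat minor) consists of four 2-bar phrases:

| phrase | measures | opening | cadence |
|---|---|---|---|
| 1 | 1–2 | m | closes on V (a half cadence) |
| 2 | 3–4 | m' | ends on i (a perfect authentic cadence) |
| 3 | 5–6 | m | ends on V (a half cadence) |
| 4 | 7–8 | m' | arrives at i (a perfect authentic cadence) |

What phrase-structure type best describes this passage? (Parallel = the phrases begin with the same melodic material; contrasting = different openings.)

repeated period

The cadence pattern HC–PAC–HC–PAC is weak–strong twice, and phrases 3–4 restate phrases 1–2: a period heard twice, not a double period (which would end weakly at phrase 2).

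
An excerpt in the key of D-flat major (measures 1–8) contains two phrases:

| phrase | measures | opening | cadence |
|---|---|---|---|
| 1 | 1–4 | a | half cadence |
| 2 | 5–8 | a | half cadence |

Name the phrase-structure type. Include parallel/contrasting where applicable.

Both phrases have the same opening (a) and the same cadence (half cadence): the second is a restatement, not a consequent, so this is a repeated phrase rather than a period.

repeated phrase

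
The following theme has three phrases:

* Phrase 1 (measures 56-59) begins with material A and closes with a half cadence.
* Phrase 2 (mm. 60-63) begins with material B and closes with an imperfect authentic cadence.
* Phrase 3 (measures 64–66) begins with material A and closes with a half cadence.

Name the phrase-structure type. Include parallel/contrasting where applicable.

The final phrase closes with a half cadence, which is not stronger than the preceding imperfect authentic cadence; the 3 phrases lack an overall antecedent–consequent design and so form a phrase group.

phrase group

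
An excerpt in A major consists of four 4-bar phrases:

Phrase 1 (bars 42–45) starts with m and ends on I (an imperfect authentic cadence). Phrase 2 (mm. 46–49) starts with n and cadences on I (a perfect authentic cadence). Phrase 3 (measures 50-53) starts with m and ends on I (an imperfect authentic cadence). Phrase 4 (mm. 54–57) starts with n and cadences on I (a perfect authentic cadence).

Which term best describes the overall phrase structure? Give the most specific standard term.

The cadence pattern IAC–PAC–IAC–PAC is weak–strong twice, and phrases 3–4 restate phrases 1–2: a period heard twice, not a double period (which would end weakly at phrase 2).

repeated period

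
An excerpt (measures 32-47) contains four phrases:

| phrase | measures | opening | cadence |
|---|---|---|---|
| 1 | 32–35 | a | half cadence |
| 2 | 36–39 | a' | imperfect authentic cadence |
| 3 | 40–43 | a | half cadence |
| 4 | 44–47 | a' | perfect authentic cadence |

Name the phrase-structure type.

parallel double period

Four phrases in two halves: the first half (measures 32–39) ends with an imperfect authentic cadence, the second (measures 40–47) with a perfect authentic cadence — a large antecedent–consequent pair, i.e. a double period.
Phrase 3 begins with the same material as phrase 1, making it parallel.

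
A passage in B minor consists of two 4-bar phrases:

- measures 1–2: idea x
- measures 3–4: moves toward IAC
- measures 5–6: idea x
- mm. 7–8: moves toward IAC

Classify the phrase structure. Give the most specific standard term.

Both phrases have the same opening (x) and the same cadence (imperfect authentic cadence): the second is a restatement, not a consequent, so this is a repeated phrase rather than a period.

repeated phrase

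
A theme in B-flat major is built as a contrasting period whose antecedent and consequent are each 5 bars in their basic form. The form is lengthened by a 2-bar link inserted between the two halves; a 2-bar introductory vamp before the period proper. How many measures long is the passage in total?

Basic contrasting period: 5 + 5 = 10 bars.
10 (basic form) + 2 (link) + 2 (introduction) = 14.

14 measures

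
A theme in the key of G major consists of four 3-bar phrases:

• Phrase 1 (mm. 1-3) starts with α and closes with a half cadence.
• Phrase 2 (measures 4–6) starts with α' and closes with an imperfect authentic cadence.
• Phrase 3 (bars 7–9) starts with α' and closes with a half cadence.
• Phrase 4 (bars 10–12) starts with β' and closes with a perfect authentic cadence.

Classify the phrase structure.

Four phrases in two halves: the first half (measures 1–6) ends with an imperfect authentic cadence, the second (mm. 7–12) with a perfect authentic cadence — a large antecedent–consequent pair, i.e. a double period.
Phrase 3 begins with the same material as phrase 1, making it parallel.

parallel double period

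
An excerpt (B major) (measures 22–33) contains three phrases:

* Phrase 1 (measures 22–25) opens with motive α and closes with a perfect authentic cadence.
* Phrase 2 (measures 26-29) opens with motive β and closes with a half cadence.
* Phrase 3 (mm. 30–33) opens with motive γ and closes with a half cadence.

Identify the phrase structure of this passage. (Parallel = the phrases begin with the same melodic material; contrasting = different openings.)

The final phrase closes with a half cadence, which is not stronger than the preceding half cadence; the 3 phrases lack an overall antecedent–consequent design and so form a phrase group.

phrase group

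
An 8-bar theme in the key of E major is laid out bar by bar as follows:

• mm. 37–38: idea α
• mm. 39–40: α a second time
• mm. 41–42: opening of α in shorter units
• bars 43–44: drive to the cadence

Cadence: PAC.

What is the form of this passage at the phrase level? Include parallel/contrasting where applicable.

Basic idea (mm. 37-38) + its repetition (measures 39–40) form the presentation; fragmentation and cadence (mm. 41-44) form the continuation — the 8-bar whole is a sentence.

sentence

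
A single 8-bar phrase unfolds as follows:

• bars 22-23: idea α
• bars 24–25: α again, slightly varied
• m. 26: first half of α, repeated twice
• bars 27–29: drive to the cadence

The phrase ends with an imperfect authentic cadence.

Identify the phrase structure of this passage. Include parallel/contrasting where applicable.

sentence

Basic idea (mm. 22–23) + its repetition (bars 24–25) form the presentation; fragmentation and cadence (bars 26–29) form the continuation — the 8-bar whole is a sentence.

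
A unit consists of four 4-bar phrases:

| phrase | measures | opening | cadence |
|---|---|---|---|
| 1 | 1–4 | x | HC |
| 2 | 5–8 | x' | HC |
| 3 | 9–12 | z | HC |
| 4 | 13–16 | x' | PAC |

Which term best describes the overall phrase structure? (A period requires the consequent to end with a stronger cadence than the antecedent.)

contrasting double period

Four phrases in two halves: the first half (mm. 1–8) ends with a half cadence, the second (mm. 9-16) with a perfect authentic cadence — a large antecedent–consequent pair, i.e. a double period.
Phrase 3 begins with different material from phrase 1, making it contrasting.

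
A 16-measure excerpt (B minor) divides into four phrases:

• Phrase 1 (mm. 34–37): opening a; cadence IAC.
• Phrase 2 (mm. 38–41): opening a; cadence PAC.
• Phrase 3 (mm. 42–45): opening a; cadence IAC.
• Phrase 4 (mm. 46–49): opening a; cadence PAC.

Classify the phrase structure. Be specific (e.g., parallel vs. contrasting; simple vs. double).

The cadence pattern IAC–PAC–IAC–PAC is weak–strong twice, and phrases 3–4 restate phrases 1–2: a period heard twice, not a double period (which would end weakly at phrase 2).

repeated period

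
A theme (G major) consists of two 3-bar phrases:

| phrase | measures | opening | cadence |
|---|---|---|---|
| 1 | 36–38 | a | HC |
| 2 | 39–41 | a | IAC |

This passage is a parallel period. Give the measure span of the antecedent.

The antecedent is the phrase ending with the weaker cadence (half cadence, phrase 1) and the consequent the one ending more conclusively (imperfect authentic cadence, phrase 2); the antecedent is mm. 36-38.

measures 36–38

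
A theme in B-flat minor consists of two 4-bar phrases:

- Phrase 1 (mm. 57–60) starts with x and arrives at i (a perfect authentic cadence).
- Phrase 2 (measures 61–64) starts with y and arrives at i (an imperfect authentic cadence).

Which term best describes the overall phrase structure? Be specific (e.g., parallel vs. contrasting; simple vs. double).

The second phrase closes with an imperfect authentic cadence, which is not stronger than the first phrase's perfect authentic cadence; without a weak→strong cadential pair there is no antecedent–consequent relationship, so this is a phrase group rather than a period.

phrase group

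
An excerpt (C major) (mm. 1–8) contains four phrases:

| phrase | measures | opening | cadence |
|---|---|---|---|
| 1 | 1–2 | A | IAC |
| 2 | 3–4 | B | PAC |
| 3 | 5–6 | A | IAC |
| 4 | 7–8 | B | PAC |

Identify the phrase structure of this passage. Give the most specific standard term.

The cadence pattern IAC–PAC–IAC–PAC is weak–strong twice, and phrases 3–4 restate phrases 1–2: a period heard twice, not a double period (which would end weakly at phrase 2).

repeated period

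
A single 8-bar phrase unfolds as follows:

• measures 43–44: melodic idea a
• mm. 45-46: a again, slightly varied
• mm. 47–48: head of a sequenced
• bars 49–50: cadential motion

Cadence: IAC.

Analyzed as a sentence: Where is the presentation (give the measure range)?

The presentation of a sentence is the basic idea (mm. 43–44) plus its repetition (measures 45–46); the presentation is therefore mm. 43-46.

measures 43–46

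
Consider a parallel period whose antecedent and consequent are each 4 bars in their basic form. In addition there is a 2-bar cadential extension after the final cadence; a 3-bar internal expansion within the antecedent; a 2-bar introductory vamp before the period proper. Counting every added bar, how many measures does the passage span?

Basic parallel period: 4 + 4 = 8 bars.
8 (basic form) + 2 (cadential extension) + 3 (internal expansion) + 2 (introduction) = 15.

15 measures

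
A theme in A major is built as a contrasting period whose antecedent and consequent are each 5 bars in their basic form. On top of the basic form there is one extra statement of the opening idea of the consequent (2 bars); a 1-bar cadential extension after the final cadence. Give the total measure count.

13 measures

Basic contrasting period: 5 + 5 = 10 bars.
10 (basic form) + 2 (extra statement) + 1 (cadential extension) = 13.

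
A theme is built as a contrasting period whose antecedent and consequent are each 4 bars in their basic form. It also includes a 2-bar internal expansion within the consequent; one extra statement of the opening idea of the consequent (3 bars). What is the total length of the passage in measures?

13 measures

Basic contrasting period: 4 + 4 = 8 bars.
8 (basic form) + 2 (internal expansion) + 3 (extra statement) = 13.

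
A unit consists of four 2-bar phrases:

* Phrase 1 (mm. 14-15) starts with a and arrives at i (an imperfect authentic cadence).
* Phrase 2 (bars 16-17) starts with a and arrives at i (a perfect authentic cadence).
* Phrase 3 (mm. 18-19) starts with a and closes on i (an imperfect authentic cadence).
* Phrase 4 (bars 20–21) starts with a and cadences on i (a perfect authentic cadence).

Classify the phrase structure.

The cadence pattern IAC–PAC–IAC–PAC is weak–strong twice, and phrases 3–4 restate phrases 1–2: a period heard twice, not a double period (which would end weakly at phrase 2).

repeated period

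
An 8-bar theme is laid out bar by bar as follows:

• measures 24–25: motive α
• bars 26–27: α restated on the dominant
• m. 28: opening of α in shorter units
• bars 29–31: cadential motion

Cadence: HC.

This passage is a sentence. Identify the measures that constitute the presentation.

measures 24–27

The presentation of a sentence is the basic idea (measures 24–25) plus its repetition (mm. 26–27); the presentation is therefore measures 24–27.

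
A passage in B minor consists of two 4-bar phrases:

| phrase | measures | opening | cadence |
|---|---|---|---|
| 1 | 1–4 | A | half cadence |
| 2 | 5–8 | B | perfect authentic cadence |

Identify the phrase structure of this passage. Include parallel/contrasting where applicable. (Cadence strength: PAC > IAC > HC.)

contrasting period

Phrase 1 ends with a half cadence (weaker) and phrase 2 with a perfect authentic cadence (stronger): antecedent + consequent = a period.
The two phrases open with different material (A / B), so the period is contrasting.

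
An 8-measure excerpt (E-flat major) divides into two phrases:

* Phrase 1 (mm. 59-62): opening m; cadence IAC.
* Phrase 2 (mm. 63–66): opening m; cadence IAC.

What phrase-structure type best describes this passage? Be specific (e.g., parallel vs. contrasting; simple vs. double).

Both phrases have the same opening (m) and the same cadence (imperfect authentic cadence): the second is a restatement, not a consequent, so this is a repeated phrase rather than a period.

repeated phrase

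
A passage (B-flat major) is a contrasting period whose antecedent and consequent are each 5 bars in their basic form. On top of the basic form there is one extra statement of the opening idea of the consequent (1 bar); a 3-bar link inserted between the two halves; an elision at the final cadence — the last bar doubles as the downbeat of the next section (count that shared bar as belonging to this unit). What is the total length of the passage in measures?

Basic contrasting period: 5 + 5 = 10 bars.
10 (basic form) + 1 (extra statement) + 3 (link) = 14.
The elision shares a bar with the next section but does not change this unit's count.

14 measures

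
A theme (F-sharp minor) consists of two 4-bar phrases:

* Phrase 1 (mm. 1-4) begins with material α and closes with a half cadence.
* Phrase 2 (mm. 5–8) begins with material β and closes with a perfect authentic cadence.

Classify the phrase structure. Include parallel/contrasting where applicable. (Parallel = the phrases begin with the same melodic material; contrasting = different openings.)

Phrase 1 ends with a half cadence (weaker) and phrase 2 with a perfect authentic cadence (stronger): antecedent + consequent = a period.
The two phrases open with different material (α / β), so the period is contrasting.

contrasting period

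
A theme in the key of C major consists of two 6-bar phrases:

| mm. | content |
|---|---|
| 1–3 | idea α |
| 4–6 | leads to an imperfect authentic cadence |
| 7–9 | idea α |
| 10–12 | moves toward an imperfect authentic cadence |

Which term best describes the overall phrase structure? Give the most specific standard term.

repeated phrase

Both phrases have the same opening (α) and the same cadence (imperfect authentic cadence): the second is a restatement, not a consequent, so this is a repeated phrase rather than a period.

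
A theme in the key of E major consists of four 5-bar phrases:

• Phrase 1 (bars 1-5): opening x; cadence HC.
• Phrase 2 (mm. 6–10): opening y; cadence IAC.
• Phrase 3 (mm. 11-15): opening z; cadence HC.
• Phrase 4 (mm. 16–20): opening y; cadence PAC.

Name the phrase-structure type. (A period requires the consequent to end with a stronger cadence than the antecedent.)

contrasting double period

Four phrases in two halves: the first half (mm. 1-10) ends with an imperfect authentic cadence, the second (mm. 11–20) with a perfect authentic cadence — a large antecedent–consequent pair, i.e. a double period.
Phrase 3 begins with different material from phrase 1, making it contrasting.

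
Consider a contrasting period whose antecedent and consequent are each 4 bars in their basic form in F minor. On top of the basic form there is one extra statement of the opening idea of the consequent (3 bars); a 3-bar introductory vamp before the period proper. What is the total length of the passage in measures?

14 measures

Basic contrasting period: 4 + 4 = 8 bars.
8 (basic form) + 3 (extra statement) + 3 (introduction) = 14.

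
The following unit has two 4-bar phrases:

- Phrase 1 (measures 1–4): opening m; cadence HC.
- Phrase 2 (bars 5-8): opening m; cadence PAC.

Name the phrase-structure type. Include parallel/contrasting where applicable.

Phrase 1 ends with a half cadence (weaker) and phrase 2 with a perfect authentic cadence (stronger): antecedent + consequent = a period.
The two phrases open with the same material (m / m), so the period is parallel.

parallel period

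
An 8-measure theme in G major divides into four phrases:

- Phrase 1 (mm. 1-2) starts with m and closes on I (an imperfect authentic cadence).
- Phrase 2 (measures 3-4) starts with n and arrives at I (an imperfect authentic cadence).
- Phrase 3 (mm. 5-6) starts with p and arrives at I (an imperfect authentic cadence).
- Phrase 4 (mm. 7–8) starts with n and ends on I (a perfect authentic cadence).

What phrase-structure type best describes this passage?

Four phrases in two halves: the first half (bars 1–4) ends with an imperfect authentic cadence, the second (mm. 5–8) with a perfect authentic cadence — a large antecedent–consequent pair, i.e. a double period.
Phrase 3 begins with different material from phrase 1, making it contrasting.

contrasting double period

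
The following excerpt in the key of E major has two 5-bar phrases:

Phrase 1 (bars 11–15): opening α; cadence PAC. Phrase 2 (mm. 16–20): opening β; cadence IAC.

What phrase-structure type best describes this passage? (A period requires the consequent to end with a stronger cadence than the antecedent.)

The second phrase closes with an imperfect authentic cadence, which is not stronger than the first phrase's perfect authentic cadence; without a weak→strong cadential pair there is no antecedent–consequent relationship, so this is a phrase group rather than a period.

phrase group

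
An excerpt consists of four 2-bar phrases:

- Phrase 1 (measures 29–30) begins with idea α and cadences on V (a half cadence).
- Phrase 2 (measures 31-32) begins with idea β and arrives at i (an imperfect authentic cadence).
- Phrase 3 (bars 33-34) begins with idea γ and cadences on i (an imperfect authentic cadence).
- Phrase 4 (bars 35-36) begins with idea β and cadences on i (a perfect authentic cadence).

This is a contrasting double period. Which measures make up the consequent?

In a double period the first pair of phrases (ending imperfect authentic cadence) is the large antecedent and the second pair (ending perfect authentic cadence) is the large consequent; the consequent is measures 33–36.

measures 33–36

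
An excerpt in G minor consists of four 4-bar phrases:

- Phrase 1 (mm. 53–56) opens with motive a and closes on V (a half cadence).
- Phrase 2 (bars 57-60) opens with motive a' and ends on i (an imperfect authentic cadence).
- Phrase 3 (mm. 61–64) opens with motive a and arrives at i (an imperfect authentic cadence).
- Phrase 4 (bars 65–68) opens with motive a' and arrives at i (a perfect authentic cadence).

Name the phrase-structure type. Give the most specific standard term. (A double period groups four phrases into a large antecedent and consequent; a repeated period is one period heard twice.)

parallel double period

Four phrases in two halves: the first half (mm. 53–60) ends with an imperfect authentic cadence, the second (bars 61–68) with a perfect authentic cadence — a large antecedent–consequent pair, i.e. a double period.
Phrase 3 begins with the same material as phrase 1, making it parallel.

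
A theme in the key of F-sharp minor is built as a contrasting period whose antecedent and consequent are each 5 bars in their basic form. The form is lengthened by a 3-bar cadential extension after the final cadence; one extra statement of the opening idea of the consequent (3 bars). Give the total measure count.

Basic contrasting period: 5 + 5 = 10 bars.
10 (basic form) + 3 (cadential extension) + 3 (extra statement) = 16.

16 measures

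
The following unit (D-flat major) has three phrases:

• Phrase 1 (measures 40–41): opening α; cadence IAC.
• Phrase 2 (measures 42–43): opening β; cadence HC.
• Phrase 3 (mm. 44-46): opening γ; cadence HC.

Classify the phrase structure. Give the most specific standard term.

The final phrase closes with a half cadence, which is not stronger than the preceding half cadence; the 3 phrases lack an overall antecedent–consequent design and so form a phrase group.

phrase group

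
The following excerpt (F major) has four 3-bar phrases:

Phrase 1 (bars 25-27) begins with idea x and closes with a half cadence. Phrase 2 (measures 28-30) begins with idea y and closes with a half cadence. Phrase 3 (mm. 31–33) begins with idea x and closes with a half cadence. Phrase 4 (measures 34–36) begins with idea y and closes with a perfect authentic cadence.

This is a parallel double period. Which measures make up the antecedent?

measures 25–30

In a double period the first pair of phrases (ending half cadence) is the large antecedent and the second pair (ending perfect authentic cadence) is the large consequent; the antecedent is measures 25–30.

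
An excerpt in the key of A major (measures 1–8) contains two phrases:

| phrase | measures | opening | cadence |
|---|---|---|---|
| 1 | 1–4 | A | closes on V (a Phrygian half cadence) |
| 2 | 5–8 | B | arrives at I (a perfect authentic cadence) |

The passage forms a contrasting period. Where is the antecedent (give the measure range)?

measures 1–4

The antecedent is the phrase ending with the weaker cadence (Phrygian half cadence, phrase 1) and the consequent the one ending more conclusively (perfect authentic cadence, phrase 2); the antecedent is mm. 1–4.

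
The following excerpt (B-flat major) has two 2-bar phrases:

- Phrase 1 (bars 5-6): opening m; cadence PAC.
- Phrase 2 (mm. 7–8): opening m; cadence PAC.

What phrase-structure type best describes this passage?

repeated phrase

Both phrases have the same opening (m) and the same cadence (perfect authentic cadence): the second is a restatement, not a consequent, so this is a repeated phrase rather than a period.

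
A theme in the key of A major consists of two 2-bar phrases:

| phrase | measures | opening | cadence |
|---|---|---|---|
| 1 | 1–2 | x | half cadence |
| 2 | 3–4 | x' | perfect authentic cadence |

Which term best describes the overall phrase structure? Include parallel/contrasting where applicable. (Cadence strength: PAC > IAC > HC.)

Phrase 1 ends with a half cadence (weaker) and phrase 2 with a perfect authentic cadence (stronger): antecedent + consequent = a period.
The two phrases open with the same material (x / x'), so the period is parallel.

parallel period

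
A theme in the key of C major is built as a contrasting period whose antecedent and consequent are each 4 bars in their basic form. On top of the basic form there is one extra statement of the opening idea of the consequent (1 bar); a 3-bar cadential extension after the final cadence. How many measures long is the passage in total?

Basic contrasting period: 4 + 4 = 8 bars.
8 (basic form) + 1 (extra statement) + 3 (cadential extension) = 12.

12 measures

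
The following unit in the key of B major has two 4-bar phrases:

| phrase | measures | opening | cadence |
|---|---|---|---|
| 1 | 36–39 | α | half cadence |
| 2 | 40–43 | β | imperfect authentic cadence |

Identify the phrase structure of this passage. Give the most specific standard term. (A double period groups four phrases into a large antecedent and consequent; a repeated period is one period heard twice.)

Phrase 1 ends with a half cadence (weaker) and phrase 2 with an imperfect authentic cadence (stronger): antecedent + consequent = a period.
The two phrases open with different material (α / β), so the period is contrasting.

contrasting period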